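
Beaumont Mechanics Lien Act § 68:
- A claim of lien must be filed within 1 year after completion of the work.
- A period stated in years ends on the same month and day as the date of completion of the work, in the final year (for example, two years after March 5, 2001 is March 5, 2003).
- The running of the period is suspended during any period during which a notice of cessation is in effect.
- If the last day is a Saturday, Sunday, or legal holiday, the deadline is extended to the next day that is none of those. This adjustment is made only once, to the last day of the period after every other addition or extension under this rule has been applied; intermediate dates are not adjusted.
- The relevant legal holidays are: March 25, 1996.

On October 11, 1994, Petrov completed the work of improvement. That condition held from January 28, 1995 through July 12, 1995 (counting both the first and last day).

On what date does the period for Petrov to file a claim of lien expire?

1 year after October 11, 1994 is October 11, 1995.
From January 28, 1995 through July 12, 1995 inclusive is 166 days; tolling adds 166 days: October 11, 1995 + 166 days = March 25, 1996.
March 25, 1996 is a listed holiday. The next qualifying day is March 26, 1996.

March 26, 1996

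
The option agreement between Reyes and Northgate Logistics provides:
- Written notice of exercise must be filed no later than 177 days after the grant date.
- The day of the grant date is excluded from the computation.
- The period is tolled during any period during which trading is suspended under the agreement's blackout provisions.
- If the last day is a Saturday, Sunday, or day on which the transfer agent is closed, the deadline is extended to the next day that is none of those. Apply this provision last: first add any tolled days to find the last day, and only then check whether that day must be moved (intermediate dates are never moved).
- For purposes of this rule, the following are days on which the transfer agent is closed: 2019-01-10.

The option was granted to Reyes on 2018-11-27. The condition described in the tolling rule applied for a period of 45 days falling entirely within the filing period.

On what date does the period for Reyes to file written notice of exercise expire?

177 days after 2018-11-27 is May 23, 2019.
Tolling adds 45 days: May 23, 2019 + 45 days = July 7, 2019.
July 7, 2019 is Sunday. The next qualifying day is July 8, 2019.

July 8, 2019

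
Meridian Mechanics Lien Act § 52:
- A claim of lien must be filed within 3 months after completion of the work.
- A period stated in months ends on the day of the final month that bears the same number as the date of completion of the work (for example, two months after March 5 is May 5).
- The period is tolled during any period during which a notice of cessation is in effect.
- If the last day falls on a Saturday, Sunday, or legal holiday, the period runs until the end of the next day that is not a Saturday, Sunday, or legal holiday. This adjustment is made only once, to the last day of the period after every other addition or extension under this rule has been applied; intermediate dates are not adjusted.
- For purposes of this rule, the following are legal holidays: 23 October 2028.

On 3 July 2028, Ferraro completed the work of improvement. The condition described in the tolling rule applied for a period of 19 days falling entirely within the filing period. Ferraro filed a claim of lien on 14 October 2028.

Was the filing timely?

3 months after 3 July 2028 is October 3, 2028.
Tolling adds 19 days: October 3, 2028 + 19 days = October 22, 2028.
October 22, 2028 is Sunday; October 23, 2028 is a listed holiday. The next qualifying day is October 24, 2028.
The deadline is October 24, 2028; the filing on October 14, 2028 is on or before that date.

Yes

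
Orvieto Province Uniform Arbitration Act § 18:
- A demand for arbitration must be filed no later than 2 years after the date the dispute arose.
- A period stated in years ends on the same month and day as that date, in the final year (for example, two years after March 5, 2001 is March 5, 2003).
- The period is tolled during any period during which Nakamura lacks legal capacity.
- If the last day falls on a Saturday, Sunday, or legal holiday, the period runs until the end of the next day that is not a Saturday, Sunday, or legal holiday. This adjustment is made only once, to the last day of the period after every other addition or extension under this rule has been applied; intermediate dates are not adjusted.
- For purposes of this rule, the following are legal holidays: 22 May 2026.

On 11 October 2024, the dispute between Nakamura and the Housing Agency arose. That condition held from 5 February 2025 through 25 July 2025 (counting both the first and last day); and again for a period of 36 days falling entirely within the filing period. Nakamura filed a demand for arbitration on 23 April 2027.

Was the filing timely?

2 years after 11 October 2024 is October 11, 2026.
From February 5, 2025 through July 25, 2025 inclusive is 171 days; tolling adds 171 days: October 11, 2026 + 171 days = March 31, 2027.
Tolling adds 36 days: March 31, 2027 + 36 days = May 6, 2027.
May 6, 2027 is a Thursday and not a legal holiday, so no extension applies.
The deadline is May 6, 2027; the filing on April 23, 2027 is on or before that date.

Yes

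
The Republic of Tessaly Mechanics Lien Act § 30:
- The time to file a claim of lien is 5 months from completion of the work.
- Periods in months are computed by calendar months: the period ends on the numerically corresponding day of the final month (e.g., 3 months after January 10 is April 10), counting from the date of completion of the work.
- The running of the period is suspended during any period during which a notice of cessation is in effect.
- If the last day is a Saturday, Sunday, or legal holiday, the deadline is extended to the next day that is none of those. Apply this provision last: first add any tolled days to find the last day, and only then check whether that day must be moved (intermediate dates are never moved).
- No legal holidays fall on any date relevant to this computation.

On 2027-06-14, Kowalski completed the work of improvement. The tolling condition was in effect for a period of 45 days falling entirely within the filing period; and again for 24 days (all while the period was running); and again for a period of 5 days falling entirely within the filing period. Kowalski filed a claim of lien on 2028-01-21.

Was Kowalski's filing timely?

5 months after 2027-06-14 is November 14, 2027.
Tolling adds 45 days: November 14, 2027 + 45 days = December 29, 2027.
Tolling adds 24 days: December 29, 2027 + 24 days = January 22, 2028.
Tolling adds 5 days: January 22, 2028 + 5 days = January 27, 2028.
January 27, 2028 is a Thursday and not a legal holiday, so no extension applies.
The deadline is January 27, 2028; the filing on January 21, 2028 is on or before that date.

Yes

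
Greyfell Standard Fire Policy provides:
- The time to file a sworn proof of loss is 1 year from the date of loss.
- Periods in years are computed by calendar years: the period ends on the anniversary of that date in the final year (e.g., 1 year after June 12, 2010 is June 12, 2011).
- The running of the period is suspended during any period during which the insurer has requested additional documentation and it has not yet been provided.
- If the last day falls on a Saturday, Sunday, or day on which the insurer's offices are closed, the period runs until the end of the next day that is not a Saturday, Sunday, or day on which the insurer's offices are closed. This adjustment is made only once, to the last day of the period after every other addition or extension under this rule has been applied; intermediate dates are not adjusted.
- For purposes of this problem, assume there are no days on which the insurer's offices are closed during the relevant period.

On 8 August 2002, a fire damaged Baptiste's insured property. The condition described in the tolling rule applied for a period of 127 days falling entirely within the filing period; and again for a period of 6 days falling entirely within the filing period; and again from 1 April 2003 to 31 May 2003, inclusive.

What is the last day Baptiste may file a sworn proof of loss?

February 18, 2004

1 year after 8 August 2002 is August 8, 2003.
Tolling adds 127 days: August 8, 2003 + 127 days = December 13, 2003.
Tolling adds 6 days: December 13, 2003 + 6 days = December 19, 2003.
From April 1, 2003 through May 31, 2003 inclusive is 61 days; tolling adds 61 days: December 19, 2003 + 61 days = February 18, 2004.
February 18, 2004 is a Wednesday and not a day on which the insurer's offices are closed, so no extension applies.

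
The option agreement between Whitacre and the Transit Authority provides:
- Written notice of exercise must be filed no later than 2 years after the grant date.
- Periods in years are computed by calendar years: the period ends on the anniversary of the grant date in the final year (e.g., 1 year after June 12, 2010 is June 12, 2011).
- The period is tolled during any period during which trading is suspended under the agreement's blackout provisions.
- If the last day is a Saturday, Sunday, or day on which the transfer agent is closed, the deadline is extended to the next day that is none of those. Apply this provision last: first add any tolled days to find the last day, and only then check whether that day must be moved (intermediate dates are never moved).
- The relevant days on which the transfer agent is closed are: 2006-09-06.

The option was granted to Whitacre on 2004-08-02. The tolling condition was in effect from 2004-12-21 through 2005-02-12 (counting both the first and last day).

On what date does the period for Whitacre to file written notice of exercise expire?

September 25, 2006

2 years after 2004-08-02 is August 2, 2006.
From December 21, 2004 through February 12, 2005 inclusive is 54 days; tolling adds 54 days: August 2, 2006 + 54 days = September 25, 2006.
September 25, 2006 is a Monday and not a day on which the transfer agent is closed, so no extension applies.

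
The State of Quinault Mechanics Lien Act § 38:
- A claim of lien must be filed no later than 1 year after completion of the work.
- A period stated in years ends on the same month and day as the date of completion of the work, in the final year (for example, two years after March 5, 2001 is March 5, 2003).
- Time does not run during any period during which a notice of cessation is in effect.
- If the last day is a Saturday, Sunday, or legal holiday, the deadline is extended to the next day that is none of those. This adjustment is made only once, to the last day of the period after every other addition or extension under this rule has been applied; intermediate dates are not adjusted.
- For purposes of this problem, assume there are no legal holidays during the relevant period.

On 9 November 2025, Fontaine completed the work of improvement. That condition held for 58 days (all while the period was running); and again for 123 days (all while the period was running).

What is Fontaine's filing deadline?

May 10, 2027

1 year after 9 November 2025 is November 9, 2026.
Tolling adds 58 days: November 9, 2026 + 58 days = January 6, 2027.
Tolling adds 123 days: January 6, 2027 + 123 days = May 9, 2027.
May 9, 2027 is Sunday. The next qualifying day is May 10, 2027.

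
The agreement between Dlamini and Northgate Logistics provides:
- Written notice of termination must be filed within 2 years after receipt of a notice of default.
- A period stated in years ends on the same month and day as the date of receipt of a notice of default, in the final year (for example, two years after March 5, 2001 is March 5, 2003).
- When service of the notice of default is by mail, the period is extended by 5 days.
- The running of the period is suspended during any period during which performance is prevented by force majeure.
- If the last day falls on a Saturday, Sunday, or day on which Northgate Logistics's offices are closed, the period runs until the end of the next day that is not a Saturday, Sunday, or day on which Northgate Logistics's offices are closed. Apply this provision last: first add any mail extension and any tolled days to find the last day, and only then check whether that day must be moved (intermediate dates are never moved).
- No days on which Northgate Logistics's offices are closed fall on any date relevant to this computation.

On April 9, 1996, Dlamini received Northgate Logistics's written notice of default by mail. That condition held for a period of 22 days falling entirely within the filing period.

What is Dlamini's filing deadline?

2 years after April 9, 1996 is April 9, 1998.
Service was by mail, adding 5 days: April 9, 1998 + 5 days = April 14, 1998.
Tolling adds 22 days: April 14, 1998 + 22 days = May 6, 1998.
May 6, 1998 is a Wednesday and not a day on which Northgate Logistics's offices are closed, so no extension applies.

May 6, 1998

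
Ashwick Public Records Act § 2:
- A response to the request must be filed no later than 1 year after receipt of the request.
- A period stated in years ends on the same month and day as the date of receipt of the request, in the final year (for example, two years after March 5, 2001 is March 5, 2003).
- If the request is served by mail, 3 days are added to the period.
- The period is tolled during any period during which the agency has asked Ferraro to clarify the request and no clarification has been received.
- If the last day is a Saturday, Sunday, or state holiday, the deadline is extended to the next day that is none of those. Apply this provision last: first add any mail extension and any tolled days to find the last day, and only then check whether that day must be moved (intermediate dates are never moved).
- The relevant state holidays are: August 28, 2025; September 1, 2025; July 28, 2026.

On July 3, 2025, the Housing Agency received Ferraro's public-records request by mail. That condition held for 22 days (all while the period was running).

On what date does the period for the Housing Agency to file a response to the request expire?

1 year after July 3, 2025 is July 3, 2026.
Service was by mail, adding 3 days: July 3, 2026 + 3 days = July 6, 2026.
Tolling adds 22 days: July 6, 2026 + 22 days = July 28, 2026.
July 28, 2026 is a listed holiday. The next qualifying day is July 29, 2026.

July 29, 2026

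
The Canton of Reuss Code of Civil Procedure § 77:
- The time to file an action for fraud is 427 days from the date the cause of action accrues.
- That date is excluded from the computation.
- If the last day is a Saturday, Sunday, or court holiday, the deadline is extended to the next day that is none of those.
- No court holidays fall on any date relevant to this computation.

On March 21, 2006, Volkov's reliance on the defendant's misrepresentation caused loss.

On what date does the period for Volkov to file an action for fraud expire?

May 22, 2007

427 days after March 21, 2006 is May 22, 2007.
May 22, 2007 is a Tuesday and not a court holiday, so no extension applies.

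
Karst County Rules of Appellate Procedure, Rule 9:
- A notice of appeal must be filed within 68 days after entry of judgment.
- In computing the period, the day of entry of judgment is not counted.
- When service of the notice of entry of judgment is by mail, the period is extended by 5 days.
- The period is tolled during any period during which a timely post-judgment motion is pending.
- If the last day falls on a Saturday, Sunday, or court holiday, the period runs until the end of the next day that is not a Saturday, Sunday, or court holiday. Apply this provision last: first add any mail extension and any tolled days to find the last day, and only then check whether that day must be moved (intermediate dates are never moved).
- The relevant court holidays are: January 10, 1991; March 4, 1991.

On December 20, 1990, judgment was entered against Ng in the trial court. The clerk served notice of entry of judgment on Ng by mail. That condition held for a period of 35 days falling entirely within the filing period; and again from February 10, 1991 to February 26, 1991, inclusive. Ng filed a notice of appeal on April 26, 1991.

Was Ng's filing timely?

68 days after December 20, 1990 is February 26, 1991.
Service was by mail, adding 5 days: February 26, 1991 + 5 days = March 3, 1991.
Tolling adds 35 days: March 3, 1991 + 35 days = April 7, 1991.
From February 10, 1991 through February 26, 1991 inclusive is 17 days; tolling adds 17 days: April 7, 1991 + 17 days = April 24, 1991.
April 24, 1991 is a Wednesday and not a court holiday, so no extension applies.
The deadline is April 24, 1991; the filing on April 26, 1991 is after that date.

No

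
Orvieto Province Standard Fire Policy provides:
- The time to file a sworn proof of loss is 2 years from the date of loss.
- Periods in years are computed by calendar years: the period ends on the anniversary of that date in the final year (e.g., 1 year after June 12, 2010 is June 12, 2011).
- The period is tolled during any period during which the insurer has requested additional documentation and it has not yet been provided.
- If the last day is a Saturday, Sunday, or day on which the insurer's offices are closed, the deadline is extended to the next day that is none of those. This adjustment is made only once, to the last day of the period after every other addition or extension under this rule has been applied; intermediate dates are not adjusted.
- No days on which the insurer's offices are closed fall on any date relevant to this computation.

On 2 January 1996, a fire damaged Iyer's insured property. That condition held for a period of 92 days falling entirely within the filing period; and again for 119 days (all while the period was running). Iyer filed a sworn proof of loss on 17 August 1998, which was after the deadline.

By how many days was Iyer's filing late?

14 days

2 years after 2 January 1996 is January 2, 1998.
Tolling adds 92 days: January 2, 1998 + 92 days = April 4, 1998.
Tolling adds 119 days: April 4, 1998 + 119 days = August 1, 1998.
August 1, 1998 is Saturday; August 2, 1998 is Sunday. The next qualifying day is August 3, 1998.
The deadline is August 3, 1998; from August 3, 1998 to August 17, 1998 is 14 days.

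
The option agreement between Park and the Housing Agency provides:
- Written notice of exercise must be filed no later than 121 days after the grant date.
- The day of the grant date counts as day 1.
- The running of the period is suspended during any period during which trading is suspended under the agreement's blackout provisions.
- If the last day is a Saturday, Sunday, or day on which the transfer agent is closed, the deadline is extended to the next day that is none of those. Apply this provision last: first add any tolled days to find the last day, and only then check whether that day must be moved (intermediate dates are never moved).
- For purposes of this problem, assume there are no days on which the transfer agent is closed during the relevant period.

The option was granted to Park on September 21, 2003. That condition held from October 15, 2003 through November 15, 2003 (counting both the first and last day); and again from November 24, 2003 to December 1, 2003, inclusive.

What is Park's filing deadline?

March 1, 2004

Counting September 21, 2003 as day 1, day 121 is January 19, 2004.
From October 15, 2003 through November 15, 2003 inclusive is 32 days; tolling adds 32 days: January 19, 2004 + 32 days = February 20, 2004.
From November 24, 2003 through December 1, 2003 inclusive is 8 days; tolling adds 8 days: February 20, 2004 + 8 days = February 28, 2004.
February 28, 2004 is Saturday; February 29, 2004 is Sunday. The next qualifying day is March 1, 2004.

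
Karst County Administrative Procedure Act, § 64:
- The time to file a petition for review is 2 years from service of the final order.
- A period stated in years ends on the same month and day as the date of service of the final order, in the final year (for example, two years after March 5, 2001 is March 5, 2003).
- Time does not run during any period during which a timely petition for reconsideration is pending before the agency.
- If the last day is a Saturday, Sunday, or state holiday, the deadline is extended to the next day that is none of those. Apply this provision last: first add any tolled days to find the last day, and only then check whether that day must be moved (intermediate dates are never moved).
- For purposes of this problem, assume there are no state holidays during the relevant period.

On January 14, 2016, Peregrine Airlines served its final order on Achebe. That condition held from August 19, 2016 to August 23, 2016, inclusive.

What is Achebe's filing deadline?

January 19, 2018

2 years after January 14, 2016 is January 14, 2018.
From August 19, 2016 through August 23, 2016 inclusive is 5 days; tolling adds 5 days: January 14, 2018 + 5 days = January 19, 2018.
January 19, 2018 is a Friday and not a state holiday, so no extension applies.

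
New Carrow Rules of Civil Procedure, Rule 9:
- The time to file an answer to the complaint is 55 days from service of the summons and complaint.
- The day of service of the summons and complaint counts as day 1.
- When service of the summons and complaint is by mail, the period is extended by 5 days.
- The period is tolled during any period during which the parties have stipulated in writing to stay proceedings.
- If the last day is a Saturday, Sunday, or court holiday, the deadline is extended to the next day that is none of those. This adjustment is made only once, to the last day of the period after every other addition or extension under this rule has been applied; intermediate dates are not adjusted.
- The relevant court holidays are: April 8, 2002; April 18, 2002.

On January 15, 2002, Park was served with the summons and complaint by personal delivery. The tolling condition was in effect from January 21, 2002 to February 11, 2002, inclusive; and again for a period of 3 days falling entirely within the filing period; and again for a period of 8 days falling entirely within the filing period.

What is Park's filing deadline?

Counting January 15, 2002 as day 1, day 55 is March 10, 2002.
Service was not by mail, so no mail extension applies.
From January 21, 2002 through February 11, 2002 inclusive is 22 days; tolling adds 22 days: March 10, 2002 + 22 days = April 1, 2002.
Tolling adds 3 days: April 1, 2002 + 3 days = April 4, 2002.
Tolling adds 8 days: April 4, 2002 + 8 days = April 12, 2002.
April 12, 2002 is a Friday and not a court holiday, so no extension applies.

April 12, 2002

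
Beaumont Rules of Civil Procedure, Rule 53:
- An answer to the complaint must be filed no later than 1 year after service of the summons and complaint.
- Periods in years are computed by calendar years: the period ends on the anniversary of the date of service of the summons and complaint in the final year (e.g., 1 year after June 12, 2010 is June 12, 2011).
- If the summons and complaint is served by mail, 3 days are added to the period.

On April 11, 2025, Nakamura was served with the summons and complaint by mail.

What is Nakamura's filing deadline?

1 year after April 11, 2025 is April 11, 2026.
Service was by mail, adding 3 days: April 11, 2026 + 3 days = April 14, 2026.

April 14, 2026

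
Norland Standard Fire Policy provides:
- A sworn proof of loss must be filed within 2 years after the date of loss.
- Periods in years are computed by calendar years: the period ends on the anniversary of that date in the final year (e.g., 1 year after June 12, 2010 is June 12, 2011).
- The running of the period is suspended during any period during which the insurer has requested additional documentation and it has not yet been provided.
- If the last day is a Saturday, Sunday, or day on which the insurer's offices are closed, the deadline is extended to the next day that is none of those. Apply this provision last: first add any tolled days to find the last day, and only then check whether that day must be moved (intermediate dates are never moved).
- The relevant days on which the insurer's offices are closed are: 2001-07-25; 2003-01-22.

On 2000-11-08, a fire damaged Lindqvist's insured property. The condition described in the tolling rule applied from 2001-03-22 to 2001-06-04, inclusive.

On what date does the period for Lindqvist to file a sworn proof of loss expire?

January 23, 2003

2 years after 2000-11-08 is November 8, 2002.
From March 22, 2001 through June 4, 2001 inclusive is 75 days; tolling adds 75 days: November 8, 2002 + 75 days = January 22, 2003.
January 22, 2003 is a listed holiday. The next qualifying day is January 23, 2003.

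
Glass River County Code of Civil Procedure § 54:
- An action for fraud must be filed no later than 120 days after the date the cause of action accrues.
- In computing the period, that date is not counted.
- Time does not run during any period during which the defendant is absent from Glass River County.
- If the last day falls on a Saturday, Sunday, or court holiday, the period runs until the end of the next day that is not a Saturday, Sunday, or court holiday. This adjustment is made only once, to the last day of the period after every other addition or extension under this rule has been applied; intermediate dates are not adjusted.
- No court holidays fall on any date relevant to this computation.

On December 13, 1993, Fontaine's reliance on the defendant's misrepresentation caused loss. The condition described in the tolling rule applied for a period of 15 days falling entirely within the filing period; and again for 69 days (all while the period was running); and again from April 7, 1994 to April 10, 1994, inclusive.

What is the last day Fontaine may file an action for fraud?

120 days after December 13, 1993 is April 12, 1994.
Tolling adds 15 days: April 12, 1994 + 15 days = April 27, 1994.
Tolling adds 69 days: April 27, 1994 + 69 days = July 5, 1994.
From April 7, 1994 through April 10, 1994 inclusive is 4 days; tolling adds 4 days: July 5, 1994 + 4 days = July 9, 1994.
July 9, 1994 is Saturday; July 10, 1994 is Sunday. The next qualifying day is July 11, 1994.

July 11, 1994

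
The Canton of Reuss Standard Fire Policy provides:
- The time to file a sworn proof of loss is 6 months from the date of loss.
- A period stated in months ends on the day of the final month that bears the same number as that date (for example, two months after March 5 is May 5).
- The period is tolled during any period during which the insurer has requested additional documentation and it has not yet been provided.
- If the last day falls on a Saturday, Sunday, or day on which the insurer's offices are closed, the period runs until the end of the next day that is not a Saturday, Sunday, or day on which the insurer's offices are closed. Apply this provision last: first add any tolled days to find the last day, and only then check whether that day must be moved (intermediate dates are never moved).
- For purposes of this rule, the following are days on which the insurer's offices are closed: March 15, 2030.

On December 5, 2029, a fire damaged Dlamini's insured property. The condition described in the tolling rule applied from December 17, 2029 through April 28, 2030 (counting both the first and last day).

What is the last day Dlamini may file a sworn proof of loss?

6 months after December 5, 2029 is June 5, 2030.
From December 17, 2029 through April 28, 2030 inclusive is 133 days; tolling adds 133 days: June 5, 2030 + 133 days = October 16, 2030.
October 16, 2030 is a Wednesday and not a day on which the insurer's offices are closed, so no extension applies.

October 16, 2030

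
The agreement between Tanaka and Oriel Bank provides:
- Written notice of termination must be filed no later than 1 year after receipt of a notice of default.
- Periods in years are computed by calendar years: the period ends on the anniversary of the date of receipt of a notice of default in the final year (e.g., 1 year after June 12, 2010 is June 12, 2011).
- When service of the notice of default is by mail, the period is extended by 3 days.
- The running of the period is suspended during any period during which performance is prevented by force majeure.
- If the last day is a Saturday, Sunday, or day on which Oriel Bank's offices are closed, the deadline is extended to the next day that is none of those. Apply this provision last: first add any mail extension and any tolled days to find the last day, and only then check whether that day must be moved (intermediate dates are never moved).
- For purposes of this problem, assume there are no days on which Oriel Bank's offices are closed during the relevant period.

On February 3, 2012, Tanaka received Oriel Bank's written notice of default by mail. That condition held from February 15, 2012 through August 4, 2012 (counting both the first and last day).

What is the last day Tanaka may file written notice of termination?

1 year after February 3, 2012 is February 3, 2013.
Service was by mail, adding 3 days: February 3, 2013 + 3 days = February 6, 2013.
From February 15, 2012 through August 4, 2012 inclusive is 172 days; tolling adds 172 days: February 6, 2013 + 172 days = July 28, 2013.
July 28, 2013 is Sunday. The next qualifying day is July 29, 2013.

July 29, 2013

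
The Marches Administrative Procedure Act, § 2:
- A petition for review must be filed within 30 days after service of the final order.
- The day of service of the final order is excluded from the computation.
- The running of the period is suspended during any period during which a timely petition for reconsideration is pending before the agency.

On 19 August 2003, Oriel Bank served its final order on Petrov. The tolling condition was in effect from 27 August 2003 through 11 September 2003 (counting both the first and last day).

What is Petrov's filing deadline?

30 days after 19 August 2003 is September 18, 2003.
From August 27, 2003 through September 11, 2003 inclusive is 16 days; tolling adds 16 days: September 18, 2003 + 16 days = October 4, 2003.

October 4, 2003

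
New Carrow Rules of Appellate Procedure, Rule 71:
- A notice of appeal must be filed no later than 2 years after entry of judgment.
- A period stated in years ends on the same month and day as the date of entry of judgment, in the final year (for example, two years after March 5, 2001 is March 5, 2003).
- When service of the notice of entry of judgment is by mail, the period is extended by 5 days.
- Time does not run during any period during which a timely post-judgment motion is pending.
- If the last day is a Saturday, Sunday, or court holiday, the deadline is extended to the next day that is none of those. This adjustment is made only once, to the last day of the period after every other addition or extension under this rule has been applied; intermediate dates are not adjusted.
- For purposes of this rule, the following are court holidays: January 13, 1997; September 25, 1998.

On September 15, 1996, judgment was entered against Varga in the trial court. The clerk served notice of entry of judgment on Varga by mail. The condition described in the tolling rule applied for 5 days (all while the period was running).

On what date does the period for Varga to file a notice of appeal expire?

2 years after September 15, 1996 is September 15, 1998.
Service was by mail, adding 5 days: September 15, 1998 + 5 days = September 20, 1998.
Tolling adds 5 days: September 20, 1998 + 5 days = September 25, 1998.
September 25, 1998 is a listed holiday; September 26, 1998 is Saturday; September 27, 1998 is Sunday. The next qualifying day is September 28, 1998.

September 28, 1998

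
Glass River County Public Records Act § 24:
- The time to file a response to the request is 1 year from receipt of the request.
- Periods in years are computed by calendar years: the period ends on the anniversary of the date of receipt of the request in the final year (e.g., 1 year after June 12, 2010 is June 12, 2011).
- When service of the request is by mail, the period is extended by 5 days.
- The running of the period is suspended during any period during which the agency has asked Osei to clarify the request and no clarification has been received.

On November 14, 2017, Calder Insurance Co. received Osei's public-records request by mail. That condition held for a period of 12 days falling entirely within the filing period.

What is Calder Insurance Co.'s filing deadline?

December 1, 2018

1 year after November 14, 2017 is November 14, 2018.
Service was by mail, adding 5 days: November 14, 2018 + 5 days = November 19, 2018.
Tolling adds 12 days: November 19, 2018 + 12 days = December 1, 2018.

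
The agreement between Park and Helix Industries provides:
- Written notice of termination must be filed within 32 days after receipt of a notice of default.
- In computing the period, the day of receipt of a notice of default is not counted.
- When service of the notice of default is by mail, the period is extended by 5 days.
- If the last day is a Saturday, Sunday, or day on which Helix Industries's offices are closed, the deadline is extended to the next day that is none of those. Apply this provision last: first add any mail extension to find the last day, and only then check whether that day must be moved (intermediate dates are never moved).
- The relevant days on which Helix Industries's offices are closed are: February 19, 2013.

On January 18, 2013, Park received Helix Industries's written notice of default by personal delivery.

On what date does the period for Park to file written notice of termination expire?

32 days after January 18, 2013 is February 19, 2013.
Service was not by mail, so no mail extension applies.
February 19, 2013 is a listed holiday. The next qualifying day is February 20, 2013.

February 20, 2013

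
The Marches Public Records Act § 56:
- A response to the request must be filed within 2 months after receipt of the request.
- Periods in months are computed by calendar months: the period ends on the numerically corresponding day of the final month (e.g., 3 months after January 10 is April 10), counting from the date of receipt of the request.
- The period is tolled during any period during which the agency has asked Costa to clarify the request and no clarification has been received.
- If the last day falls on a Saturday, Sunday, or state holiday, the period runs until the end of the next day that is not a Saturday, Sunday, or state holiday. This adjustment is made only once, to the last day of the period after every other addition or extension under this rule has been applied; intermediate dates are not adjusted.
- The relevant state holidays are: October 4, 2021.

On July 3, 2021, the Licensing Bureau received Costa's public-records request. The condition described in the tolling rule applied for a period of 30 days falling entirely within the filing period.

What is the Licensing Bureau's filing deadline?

October 5, 2021

2 months after July 3, 2021 is September 3, 2021.
Tolling adds 30 days: September 3, 2021 + 30 days = October 3, 2021.
October 3, 2021 is Sunday; October 4, 2021 is a listed holiday. The next qualifying day is October 5, 2021.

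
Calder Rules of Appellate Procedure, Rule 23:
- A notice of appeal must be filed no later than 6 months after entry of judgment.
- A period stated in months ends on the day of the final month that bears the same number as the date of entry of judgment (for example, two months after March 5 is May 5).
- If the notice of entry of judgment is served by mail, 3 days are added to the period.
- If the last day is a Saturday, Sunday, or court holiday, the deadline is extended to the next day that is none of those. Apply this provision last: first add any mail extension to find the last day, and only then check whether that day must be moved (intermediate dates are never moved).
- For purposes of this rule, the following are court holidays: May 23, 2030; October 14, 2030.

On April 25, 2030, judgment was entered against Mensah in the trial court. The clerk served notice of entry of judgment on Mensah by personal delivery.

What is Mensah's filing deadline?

6 months after April 25, 2030 is October 25, 2030.
Service was not by mail, so no mail extension applies.
October 25, 2030 is a Friday and not a court holiday, so no extension applies.

October 25, 2030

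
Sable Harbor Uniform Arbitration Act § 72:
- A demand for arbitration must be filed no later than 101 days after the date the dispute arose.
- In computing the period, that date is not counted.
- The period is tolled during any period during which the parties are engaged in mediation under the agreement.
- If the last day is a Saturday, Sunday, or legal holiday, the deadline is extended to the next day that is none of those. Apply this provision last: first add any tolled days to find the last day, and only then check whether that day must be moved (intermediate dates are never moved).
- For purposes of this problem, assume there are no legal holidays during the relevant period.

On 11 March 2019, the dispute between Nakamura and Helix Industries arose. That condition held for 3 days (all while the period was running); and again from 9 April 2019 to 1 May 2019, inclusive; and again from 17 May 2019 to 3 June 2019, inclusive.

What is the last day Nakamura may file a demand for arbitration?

101 days after 11 March 2019 is June 20, 2019.
Tolling adds 3 days: June 20, 2019 + 3 days = June 23, 2019.
From April 9, 2019 through May 1, 2019 inclusive is 23 days; tolling adds 23 days: June 23, 2019 + 23 days = July 16, 2019.
From May 17, 2019 through June 3, 2019 inclusive is 18 days; tolling adds 18 days: July 16, 2019 + 18 days = August 3, 2019.
August 3, 2019 is Saturday; August 4, 2019 is Sunday. The next qualifying day is August 5, 2019.

August 5, 2019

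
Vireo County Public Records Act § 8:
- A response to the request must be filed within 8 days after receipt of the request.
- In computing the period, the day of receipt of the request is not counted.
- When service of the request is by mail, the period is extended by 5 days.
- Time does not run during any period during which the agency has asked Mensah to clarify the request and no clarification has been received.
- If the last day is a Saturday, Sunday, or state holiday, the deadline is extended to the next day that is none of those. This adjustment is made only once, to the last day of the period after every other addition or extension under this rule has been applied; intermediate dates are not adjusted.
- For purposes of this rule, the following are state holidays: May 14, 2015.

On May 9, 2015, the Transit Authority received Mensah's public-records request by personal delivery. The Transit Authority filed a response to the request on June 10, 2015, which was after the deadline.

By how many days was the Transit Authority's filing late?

23 days

8 days after May 9, 2015 is May 17, 2015.
Service was not by mail, so no mail extension applies.
May 17, 2015 is Sunday. The next qualifying day is May 18, 2015.
The deadline is May 18, 2015; from May 18, 2015 to June 10, 2015 is 23 days.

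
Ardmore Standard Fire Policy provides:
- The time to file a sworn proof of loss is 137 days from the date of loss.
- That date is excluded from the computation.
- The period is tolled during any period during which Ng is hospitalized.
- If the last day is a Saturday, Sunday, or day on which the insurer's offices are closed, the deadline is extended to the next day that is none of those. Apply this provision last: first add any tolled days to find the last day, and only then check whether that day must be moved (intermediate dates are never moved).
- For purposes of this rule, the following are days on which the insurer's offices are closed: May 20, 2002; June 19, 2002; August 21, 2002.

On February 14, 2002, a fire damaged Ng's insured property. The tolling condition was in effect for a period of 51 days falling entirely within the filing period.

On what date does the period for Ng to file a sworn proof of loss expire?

137 days after February 14, 2002 is July 1, 2002.
Tolling adds 51 days: July 1, 2002 + 51 days = August 21, 2002.
August 21, 2002 is a listed holiday. The next qualifying day is August 22, 2002.

August 22, 2002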